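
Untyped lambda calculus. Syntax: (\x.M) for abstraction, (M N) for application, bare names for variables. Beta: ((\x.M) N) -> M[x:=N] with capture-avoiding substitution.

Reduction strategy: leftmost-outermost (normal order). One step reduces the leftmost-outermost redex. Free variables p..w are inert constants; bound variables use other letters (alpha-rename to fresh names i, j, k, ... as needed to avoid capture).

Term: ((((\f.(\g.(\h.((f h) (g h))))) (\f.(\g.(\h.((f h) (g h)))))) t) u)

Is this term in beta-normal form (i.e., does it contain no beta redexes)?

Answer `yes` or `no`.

Term: ((((\f.(\g.(\h.((f h) (g h))))) (\f.(\g.(\h.((f h) (g h)))))) t) u)
Found 1 beta redex(es).

Answer: no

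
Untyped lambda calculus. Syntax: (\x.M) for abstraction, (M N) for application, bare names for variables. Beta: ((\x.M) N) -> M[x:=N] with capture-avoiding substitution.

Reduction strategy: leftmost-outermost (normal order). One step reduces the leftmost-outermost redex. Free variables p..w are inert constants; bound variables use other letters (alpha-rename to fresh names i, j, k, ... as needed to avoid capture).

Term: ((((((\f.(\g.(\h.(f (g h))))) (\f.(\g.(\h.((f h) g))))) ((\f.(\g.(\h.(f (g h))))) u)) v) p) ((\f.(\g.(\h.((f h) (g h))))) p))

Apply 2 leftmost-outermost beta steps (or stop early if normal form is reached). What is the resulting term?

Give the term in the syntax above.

Step 0: ((((((\f.(\g.(\h.(f (g h))))) (\f.(\g.(\h.((f h) g))))) ((\f.(\g.(\h.(f (g h))))) u)) v) p) ((\f.(\g.(\h.((f h) (g h))))) p))
Step 1: (((((\g.(\h.((\f.(\g.(\h.((f h) g)))) (g h)))) ((\f.(\g.(\h.(f (g h))))) u)) v) p) ((\f.(\g.(\h.((f h) (g h))))) p))
Step 2: ((((\h.((\f.(\g.(\h.((f h) g)))) (((\f.(\g.(\h.(f (g h))))) u) h))) v) p) ((\f.(\g.(\h.((f h) (g h))))) p))

Answer: ((((\h.((\f.(\g.(\h.((f h) g)))) (((\f.(\g.(\h.(f (g h))))) u) h))) v) p) ((\f.(\g.(\h.((f h) (g h))))) p))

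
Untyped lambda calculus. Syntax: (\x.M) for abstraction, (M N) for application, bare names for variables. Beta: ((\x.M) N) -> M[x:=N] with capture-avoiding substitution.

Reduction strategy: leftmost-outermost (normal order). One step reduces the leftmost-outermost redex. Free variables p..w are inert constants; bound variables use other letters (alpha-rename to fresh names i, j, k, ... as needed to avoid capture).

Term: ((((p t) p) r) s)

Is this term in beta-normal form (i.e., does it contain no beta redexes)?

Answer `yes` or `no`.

Term: ((((p t) p) r) s)
No beta redexes found.

Answer: yes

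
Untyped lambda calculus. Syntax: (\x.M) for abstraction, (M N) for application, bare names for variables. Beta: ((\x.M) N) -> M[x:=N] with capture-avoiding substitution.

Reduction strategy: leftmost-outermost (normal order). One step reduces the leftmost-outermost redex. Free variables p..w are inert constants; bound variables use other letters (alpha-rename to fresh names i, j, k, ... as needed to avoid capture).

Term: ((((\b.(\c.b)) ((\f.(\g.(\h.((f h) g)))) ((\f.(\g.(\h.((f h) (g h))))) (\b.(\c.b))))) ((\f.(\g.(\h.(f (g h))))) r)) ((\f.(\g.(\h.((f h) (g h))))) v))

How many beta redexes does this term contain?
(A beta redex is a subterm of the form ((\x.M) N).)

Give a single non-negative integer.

Answer: 5

Derivation:
Term: ((((\b.(\c.b)) ((\f.(\g.(\h.((f h) g)))) ((\f.(\g.(\h.((f h) (g h))))) (\b.(\c.b))))) ((\f.(\g.(\h.(f (g h))))) r)) ((\f.(\g.(\h.((f h) (g h))))) v))
  Redex: ((\b.(\c.b)) ((\f.(\g.(\h.((f h) g)))) ((\f.(\g.(\h.((f h) (g h))))) (\b.(\c.b)))))
  Redex: ((\f.(\g.(\h.((f h) g)))) ((\f.(\g.(\h.((f h) (g h))))) (\b.(\c.b))))
  Redex: ((\f.(\g.(\h.((f h) (g h))))) (\b.(\c.b)))
  Redex: ((\f.(\g.(\h.(f (g h))))) r)
  Redex: ((\f.(\g.(\h.((f h) (g h))))) v)
Total redexes: 5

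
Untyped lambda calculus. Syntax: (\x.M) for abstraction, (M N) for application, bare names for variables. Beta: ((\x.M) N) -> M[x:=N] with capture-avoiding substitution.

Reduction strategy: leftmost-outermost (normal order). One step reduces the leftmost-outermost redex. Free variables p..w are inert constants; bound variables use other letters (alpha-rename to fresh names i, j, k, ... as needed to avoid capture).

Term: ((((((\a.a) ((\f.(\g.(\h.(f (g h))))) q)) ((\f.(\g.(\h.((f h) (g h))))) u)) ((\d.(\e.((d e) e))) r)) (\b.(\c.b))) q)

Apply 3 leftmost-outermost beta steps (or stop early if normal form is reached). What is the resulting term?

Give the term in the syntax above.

Step 0: ((((((\a.a) ((\f.(\g.(\h.(f (g h))))) q)) ((\f.(\g.(\h.((f h) (g h))))) u)) ((\d.(\e.((d e) e))) r)) (\b.(\c.b))) q)
Step 1: ((((((\f.(\g.(\h.(f (g h))))) q) ((\f.(\g.(\h.((f h) (g h))))) u)) ((\d.(\e.((d e) e))) r)) (\b.(\c.b))) q)
Step 2: (((((\g.(\h.(q (g h)))) ((\f.(\g.(\h.((f h) (g h))))) u)) ((\d.(\e.((d e) e))) r)) (\b.(\c.b))) q)
Step 3: ((((\h.(q (((\f.(\g.(\h.((f h) (g h))))) u) h))) ((\d.(\e.((d e) e))) r)) (\b.(\c.b))) q)

Answer: ((((\h.(q (((\f.(\g.(\h.((f h) (g h))))) u) h))) ((\d.(\e.((d e) e))) r)) (\b.(\c.b))) q)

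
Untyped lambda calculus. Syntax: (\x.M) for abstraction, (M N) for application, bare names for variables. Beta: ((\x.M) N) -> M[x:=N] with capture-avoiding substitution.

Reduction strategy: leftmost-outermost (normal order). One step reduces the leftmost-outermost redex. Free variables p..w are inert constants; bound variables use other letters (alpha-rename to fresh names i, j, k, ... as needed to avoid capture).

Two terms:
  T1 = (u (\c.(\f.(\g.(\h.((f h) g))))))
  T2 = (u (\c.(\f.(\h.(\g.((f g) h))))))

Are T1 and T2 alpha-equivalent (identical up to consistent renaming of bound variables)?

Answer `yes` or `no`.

Answer: yes

Derivation:
Term 1: (u (\c.(\f.(\g.(\h.((f h) g))))))
Term 2: (u (\c.(\f.(\h.(\g.((f g) h))))))
Alpha-equivalence: compare structure up to binder renaming.
Result: True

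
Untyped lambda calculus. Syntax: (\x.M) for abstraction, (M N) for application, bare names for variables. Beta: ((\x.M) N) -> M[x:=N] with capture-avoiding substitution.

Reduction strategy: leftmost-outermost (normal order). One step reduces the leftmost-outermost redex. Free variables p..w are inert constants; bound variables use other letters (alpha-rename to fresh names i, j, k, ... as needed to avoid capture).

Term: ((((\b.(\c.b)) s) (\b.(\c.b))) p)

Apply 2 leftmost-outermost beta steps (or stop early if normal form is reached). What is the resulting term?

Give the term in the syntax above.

Answer: (s p)

Derivation:
Step 0: ((((\b.(\c.b)) s) (\b.(\c.b))) p)
Step 1: (((\c.s) (\b.(\c.b))) p)
Step 2: (s p)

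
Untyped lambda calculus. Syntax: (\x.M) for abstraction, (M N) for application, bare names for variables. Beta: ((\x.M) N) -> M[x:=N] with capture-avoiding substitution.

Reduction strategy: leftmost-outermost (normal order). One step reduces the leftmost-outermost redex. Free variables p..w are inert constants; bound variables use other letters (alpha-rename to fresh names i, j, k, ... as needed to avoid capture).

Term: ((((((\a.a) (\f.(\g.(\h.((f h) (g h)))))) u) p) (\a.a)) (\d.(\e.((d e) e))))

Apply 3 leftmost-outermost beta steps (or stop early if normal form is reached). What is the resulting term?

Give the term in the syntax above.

Step 0: ((((((\a.a) (\f.(\g.(\h.((f h) (g h)))))) u) p) (\a.a)) (\d.(\e.((d e) e))))
Step 1: (((((\f.(\g.(\h.((f h) (g h))))) u) p) (\a.a)) (\d.(\e.((d e) e))))
Step 2: ((((\g.(\h.((u h) (g h)))) p) (\a.a)) (\d.(\e.((d e) e))))
Step 3: (((\h.((u h) (p h))) (\a.a)) (\d.(\e.((d e) e))))

Answer: (((\h.((u h) (p h))) (\a.a)) (\d.(\e.((d e) e))))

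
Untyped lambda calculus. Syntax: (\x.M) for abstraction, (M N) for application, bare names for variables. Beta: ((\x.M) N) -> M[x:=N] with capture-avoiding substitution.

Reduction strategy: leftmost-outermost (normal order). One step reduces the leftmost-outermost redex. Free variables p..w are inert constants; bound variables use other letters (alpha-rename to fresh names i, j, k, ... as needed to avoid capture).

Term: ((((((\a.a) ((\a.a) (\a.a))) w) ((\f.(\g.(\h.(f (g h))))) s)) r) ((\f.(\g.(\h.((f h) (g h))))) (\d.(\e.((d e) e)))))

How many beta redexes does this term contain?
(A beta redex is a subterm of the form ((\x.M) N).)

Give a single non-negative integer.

Answer: 4

Derivation:
Term: ((((((\a.a) ((\a.a) (\a.a))) w) ((\f.(\g.(\h.(f (g h))))) s)) r) ((\f.(\g.(\h.((f h) (g h))))) (\d.(\e.((d e) e)))))
  Redex: ((\a.a) ((\a.a) (\a.a)))
  Redex: ((\a.a) (\a.a))
  Redex: ((\f.(\g.(\h.(f (g h))))) s)
  Redex: ((\f.(\g.(\h.((f h) (g h))))) (\d.(\e.((d e) e))))
Total redexes: 4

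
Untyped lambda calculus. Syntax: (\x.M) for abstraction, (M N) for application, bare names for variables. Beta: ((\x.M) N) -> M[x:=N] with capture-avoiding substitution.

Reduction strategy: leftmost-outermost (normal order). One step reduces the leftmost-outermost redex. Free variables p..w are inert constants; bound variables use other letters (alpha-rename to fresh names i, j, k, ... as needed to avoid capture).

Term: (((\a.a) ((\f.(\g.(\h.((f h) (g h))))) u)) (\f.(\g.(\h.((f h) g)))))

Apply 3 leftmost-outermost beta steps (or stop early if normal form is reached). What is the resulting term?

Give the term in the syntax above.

Step 0: (((\a.a) ((\f.(\g.(\h.((f h) (g h))))) u)) (\f.(\g.(\h.((f h) g)))))
Step 1: (((\f.(\g.(\h.((f h) (g h))))) u) (\f.(\g.(\h.((f h) g)))))
Step 2: ((\g.(\h.((u h) (g h)))) (\f.(\g.(\h.((f h) g)))))
Step 3: (\h.((u h) ((\f.(\g.(\h.((f h) g)))) h)))

Answer: (\h.((u h) ((\f.(\g.(\h.((f h) g)))) h)))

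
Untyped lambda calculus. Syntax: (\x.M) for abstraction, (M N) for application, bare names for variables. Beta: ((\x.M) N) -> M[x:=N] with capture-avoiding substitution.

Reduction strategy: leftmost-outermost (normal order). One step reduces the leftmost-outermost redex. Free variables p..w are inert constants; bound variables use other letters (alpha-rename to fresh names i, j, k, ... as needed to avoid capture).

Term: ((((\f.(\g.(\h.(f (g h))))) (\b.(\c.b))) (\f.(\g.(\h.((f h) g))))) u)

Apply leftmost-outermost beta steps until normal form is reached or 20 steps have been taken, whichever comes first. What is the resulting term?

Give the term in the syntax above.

Step 0: ((((\f.(\g.(\h.(f (g h))))) (\b.(\c.b))) (\f.(\g.(\h.((f h) g))))) u)
Step 1: (((\g.(\h.((\b.(\c.b)) (g h)))) (\f.(\g.(\h.((f h) g))))) u)
Step 2: ((\h.((\b.(\c.b)) ((\f.(\g.(\h.((f h) g)))) h))) u)
Step 3: ((\b.(\c.b)) ((\f.(\g.(\h.((f h) g)))) u))
Step 4: (\c.((\f.(\g.(\h.((f h) g)))) u))
Step 5: (\c.(\g.(\h.((u h) g))))

Answer: (\c.(\g.(\h.((u h) g))))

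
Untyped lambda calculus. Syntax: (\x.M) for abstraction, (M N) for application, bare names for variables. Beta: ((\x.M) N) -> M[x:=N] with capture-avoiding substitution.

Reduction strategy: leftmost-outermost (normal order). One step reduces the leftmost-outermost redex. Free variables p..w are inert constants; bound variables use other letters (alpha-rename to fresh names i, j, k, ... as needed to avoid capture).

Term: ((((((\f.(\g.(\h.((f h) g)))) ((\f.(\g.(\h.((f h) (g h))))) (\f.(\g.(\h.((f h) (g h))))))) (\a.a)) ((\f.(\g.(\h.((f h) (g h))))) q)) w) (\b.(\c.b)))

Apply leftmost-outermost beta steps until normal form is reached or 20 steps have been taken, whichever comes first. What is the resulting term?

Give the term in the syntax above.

Answer: ((w ((q w) w)) (\b.(\c.b)))

Derivation:
Step 0: ((((((\f.(\g.(\h.((f h) g)))) ((\f.(\g.(\h.((f h) (g h))))) (\f.(\g.(\h.((f h) (g h))))))) (\a.a)) ((\f.(\g.(\h.((f h) (g h))))) q)) w) (\b.(\c.b)))
Step 1: (((((\g.(\h.((((\f.(\g.(\h.((f h) (g h))))) (\f.(\g.(\h.((f h) (g h)))))) h) g))) (\a.a)) ((\f.(\g.(\h.((f h) (g h))))) q)) w) (\b.(\c.b)))
Step 2: ((((\h.((((\f.(\g.(\h.((f h) (g h))))) (\f.(\g.(\h.((f h) (g h)))))) h) (\a.a))) ((\f.(\g.(\h.((f h) (g h))))) q)) w) (\b.(\c.b)))
Step 3: ((((((\f.(\g.(\h.((f h) (g h))))) (\f.(\g.(\h.((f h) (g h)))))) ((\f.(\g.(\h.((f h) (g h))))) q)) (\a.a)) w) (\b.(\c.b)))
Step 4: (((((\g.(\h.(((\f.(\g.(\h.((f h) (g h))))) h) (g h)))) ((\f.(\g.(\h.((f h) (g h))))) q)) (\a.a)) w) (\b.(\c.b)))
Step 5: ((((\h.(((\f.(\g.(\h.((f h) (g h))))) h) (((\f.(\g.(\h.((f h) (g h))))) q) h))) (\a.a)) w) (\b.(\c.b)))
Step 6: (((((\f.(\g.(\h.((f h) (g h))))) (\a.a)) (((\f.(\g.(\h.((f h) (g h))))) q) (\a.a))) w) (\b.(\c.b)))
Step 7: ((((\g.(\h.(((\a.a) h) (g h)))) (((\f.(\g.(\h.((f h) (g h))))) q) (\a.a))) w) (\b.(\c.b)))
Step 8: (((\h.(((\a.a) h) ((((\f.(\g.(\h.((f h) (g h))))) q) (\a.a)) h))) w) (\b.(\c.b)))
Step 9: ((((\a.a) w) ((((\f.(\g.(\h.((f h) (g h))))) q) (\a.a)) w)) (\b.(\c.b)))
Step 10: ((w ((((\f.(\g.(\h.((f h) (g h))))) q) (\a.a)) w)) (\b.(\c.b)))
Step 11: ((w (((\g.(\h.((q h) (g h)))) (\a.a)) w)) (\b.(\c.b)))
Step 12: ((w ((\h.((q h) ((\a.a) h))) w)) (\b.(\c.b)))
Step 13: ((w ((q w) ((\a.a) w))) (\b.(\c.b)))
Step 14: ((w ((q w) w)) (\b.(\c.b)))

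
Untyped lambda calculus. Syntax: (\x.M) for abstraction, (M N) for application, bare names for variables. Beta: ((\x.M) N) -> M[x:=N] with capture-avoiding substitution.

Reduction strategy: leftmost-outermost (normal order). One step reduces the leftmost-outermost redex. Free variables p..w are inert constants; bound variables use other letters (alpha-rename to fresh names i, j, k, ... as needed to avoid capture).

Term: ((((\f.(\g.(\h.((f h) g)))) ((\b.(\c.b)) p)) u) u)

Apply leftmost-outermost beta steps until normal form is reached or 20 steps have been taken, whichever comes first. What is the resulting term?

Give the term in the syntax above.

Answer: (p u)

Derivation:
Step 0: ((((\f.(\g.(\h.((f h) g)))) ((\b.(\c.b)) p)) u) u)
Step 1: (((\g.(\h.((((\b.(\c.b)) p) h) g))) u) u)
Step 2: ((\h.((((\b.(\c.b)) p) h) u)) u)
Step 3: ((((\b.(\c.b)) p) u) u)
Step 4: (((\c.p) u) u)
Step 5: (p u)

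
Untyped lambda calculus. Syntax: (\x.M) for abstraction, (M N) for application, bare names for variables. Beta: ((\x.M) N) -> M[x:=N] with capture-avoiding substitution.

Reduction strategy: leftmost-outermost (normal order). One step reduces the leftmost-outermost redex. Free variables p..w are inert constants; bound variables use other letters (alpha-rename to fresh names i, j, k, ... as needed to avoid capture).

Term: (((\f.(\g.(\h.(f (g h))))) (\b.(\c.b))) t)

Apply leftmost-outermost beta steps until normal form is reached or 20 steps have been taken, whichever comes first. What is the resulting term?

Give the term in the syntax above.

Answer: (\h.(\c.(t h)))

Derivation:
Step 0: (((\f.(\g.(\h.(f (g h))))) (\b.(\c.b))) t)
Step 1: ((\g.(\h.((\b.(\c.b)) (g h)))) t)
Step 2: (\h.((\b.(\c.b)) (t h)))
Step 3: (\h.(\c.(t h)))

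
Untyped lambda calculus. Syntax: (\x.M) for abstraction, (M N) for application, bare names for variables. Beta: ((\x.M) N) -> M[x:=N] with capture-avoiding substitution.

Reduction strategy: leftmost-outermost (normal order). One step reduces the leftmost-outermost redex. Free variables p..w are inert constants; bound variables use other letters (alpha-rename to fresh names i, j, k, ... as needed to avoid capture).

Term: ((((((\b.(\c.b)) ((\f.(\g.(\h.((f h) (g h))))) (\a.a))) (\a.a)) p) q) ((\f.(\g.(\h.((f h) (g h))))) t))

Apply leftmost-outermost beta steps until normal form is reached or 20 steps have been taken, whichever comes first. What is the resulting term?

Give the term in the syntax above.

Step 0: ((((((\b.(\c.b)) ((\f.(\g.(\h.((f h) (g h))))) (\a.a))) (\a.a)) p) q) ((\f.(\g.(\h.((f h) (g h))))) t))
Step 1: (((((\c.((\f.(\g.(\h.((f h) (g h))))) (\a.a))) (\a.a)) p) q) ((\f.(\g.(\h.((f h) (g h))))) t))
Step 2: (((((\f.(\g.(\h.((f h) (g h))))) (\a.a)) p) q) ((\f.(\g.(\h.((f h) (g h))))) t))
Step 3: ((((\g.(\h.(((\a.a) h) (g h)))) p) q) ((\f.(\g.(\h.((f h) (g h))))) t))
Step 4: (((\h.(((\a.a) h) (p h))) q) ((\f.(\g.(\h.((f h) (g h))))) t))
Step 5: ((((\a.a) q) (p q)) ((\f.(\g.(\h.((f h) (g h))))) t))
Step 6: ((q (p q)) ((\f.(\g.(\h.((f h) (g h))))) t))
Step 7: ((q (p q)) (\g.(\h.((t h) (g h)))))

Answer: ((q (p q)) (\g.(\h.((t h) (g h)))))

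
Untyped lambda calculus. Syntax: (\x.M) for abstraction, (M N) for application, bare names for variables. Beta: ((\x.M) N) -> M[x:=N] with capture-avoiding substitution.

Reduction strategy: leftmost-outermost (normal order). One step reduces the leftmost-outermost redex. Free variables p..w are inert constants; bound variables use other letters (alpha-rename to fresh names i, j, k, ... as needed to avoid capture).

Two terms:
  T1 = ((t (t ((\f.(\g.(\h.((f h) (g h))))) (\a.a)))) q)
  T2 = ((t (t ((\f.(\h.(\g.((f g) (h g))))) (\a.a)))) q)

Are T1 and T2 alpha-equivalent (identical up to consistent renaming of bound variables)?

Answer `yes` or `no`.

Term 1: ((t (t ((\f.(\g.(\h.((f h) (g h))))) (\a.a)))) q)
Term 2: ((t (t ((\f.(\h.(\g.((f g) (h g))))) (\a.a)))) q)
Alpha-equivalence: compare structure up to binder renaming.
Result: True

Answer: yes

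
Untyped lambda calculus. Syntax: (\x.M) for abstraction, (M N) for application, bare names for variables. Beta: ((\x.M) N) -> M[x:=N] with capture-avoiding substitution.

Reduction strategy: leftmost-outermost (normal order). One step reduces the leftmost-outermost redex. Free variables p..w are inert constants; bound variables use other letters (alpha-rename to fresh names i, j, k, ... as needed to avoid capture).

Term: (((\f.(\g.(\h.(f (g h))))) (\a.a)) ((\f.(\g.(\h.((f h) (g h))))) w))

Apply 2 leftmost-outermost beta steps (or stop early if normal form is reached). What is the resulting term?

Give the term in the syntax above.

Step 0: (((\f.(\g.(\h.(f (g h))))) (\a.a)) ((\f.(\g.(\h.((f h) (g h))))) w))
Step 1: ((\g.(\h.((\a.a) (g h)))) ((\f.(\g.(\h.((f h) (g h))))) w))
Step 2: (\h.((\a.a) (((\f.(\g.(\h.((f h) (g h))))) w) h)))

Answer: (\h.((\a.a) (((\f.(\g.(\h.((f h) (g h))))) w) h)))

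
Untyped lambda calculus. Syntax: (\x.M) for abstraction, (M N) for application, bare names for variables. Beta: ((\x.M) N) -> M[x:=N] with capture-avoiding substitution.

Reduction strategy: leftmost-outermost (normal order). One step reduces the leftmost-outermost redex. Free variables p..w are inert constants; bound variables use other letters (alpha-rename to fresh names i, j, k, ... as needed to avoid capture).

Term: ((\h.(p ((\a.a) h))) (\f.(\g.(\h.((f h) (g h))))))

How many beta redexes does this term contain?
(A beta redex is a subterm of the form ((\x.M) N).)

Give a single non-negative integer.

Term: ((\h.(p ((\a.a) h))) (\f.(\g.(\h.((f h) (g h))))))
  Redex: ((\h.(p ((\a.a) h))) (\f.(\g.(\h.((f h) (g h))))))
  Redex: ((\a.a) h)
Total redexes: 2

Answer: 2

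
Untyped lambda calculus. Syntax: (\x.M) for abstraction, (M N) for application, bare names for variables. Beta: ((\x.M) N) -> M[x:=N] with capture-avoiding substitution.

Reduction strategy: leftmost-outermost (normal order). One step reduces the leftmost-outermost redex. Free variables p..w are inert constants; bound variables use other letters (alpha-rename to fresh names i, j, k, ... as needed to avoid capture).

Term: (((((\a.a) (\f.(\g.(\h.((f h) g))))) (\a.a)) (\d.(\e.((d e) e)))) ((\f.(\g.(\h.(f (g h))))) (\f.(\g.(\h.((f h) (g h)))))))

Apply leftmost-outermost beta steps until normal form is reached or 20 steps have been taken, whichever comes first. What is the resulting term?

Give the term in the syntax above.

Step 0: (((((\a.a) (\f.(\g.(\h.((f h) g))))) (\a.a)) (\d.(\e.((d e) e)))) ((\f.(\g.(\h.(f (g h))))) (\f.(\g.(\h.((f h) (g h)))))))
Step 1: ((((\f.(\g.(\h.((f h) g)))) (\a.a)) (\d.(\e.((d e) e)))) ((\f.(\g.(\h.(f (g h))))) (\f.(\g.(\h.((f h) (g h)))))))
Step 2: (((\g.(\h.(((\a.a) h) g))) (\d.(\e.((d e) e)))) ((\f.(\g.(\h.(f (g h))))) (\f.(\g.(\h.((f h) (g h)))))))
Step 3: ((\h.(((\a.a) h) (\d.(\e.((d e) e))))) ((\f.(\g.(\h.(f (g h))))) (\f.(\g.(\h.((f h) (g h)))))))
Step 4: (((\a.a) ((\f.(\g.(\h.(f (g h))))) (\f.(\g.(\h.((f h) (g h))))))) (\d.(\e.((d e) e))))
Step 5: (((\f.(\g.(\h.(f (g h))))) (\f.(\g.(\h.((f h) (g h)))))) (\d.(\e.((d e) e))))
Step 6: ((\g.(\h.((\f.(\g.(\h.((f h) (g h))))) (g h)))) (\d.(\e.((d e) e))))
Step 7: (\h.((\f.(\g.(\h.((f h) (g h))))) ((\d.(\e.((d e) e))) h)))
Step 8: (\h.(\g.(\i.((((\d.(\e.((d e) e))) h) i) (g i)))))
Step 9: (\h.(\g.(\i.(((\e.((h e) e)) i) (g i)))))
Step 10: (\h.(\g.(\i.(((h i) i) (g i)))))

Answer: (\h.(\g.(\i.(((h i) i) (g i)))))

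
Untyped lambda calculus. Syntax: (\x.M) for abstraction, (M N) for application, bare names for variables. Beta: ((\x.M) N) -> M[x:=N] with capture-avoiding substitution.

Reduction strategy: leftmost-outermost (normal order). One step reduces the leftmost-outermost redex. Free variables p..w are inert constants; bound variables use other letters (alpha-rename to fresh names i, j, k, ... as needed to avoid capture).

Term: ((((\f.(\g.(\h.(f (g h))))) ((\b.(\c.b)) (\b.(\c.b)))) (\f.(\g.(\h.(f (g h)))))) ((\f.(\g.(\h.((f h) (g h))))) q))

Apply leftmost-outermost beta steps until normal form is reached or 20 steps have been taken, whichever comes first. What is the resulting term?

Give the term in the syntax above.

Step 0: ((((\f.(\g.(\h.(f (g h))))) ((\b.(\c.b)) (\b.(\c.b)))) (\f.(\g.(\h.(f (g h)))))) ((\f.(\g.(\h.((f h) (g h))))) q))
Step 1: (((\g.(\h.(((\b.(\c.b)) (\b.(\c.b))) (g h)))) (\f.(\g.(\h.(f (g h)))))) ((\f.(\g.(\h.((f h) (g h))))) q))
Step 2: ((\h.(((\b.(\c.b)) (\b.(\c.b))) ((\f.(\g.(\h.(f (g h))))) h))) ((\f.(\g.(\h.((f h) (g h))))) q))
Step 3: (((\b.(\c.b)) (\b.(\c.b))) ((\f.(\g.(\h.(f (g h))))) ((\f.(\g.(\h.((f h) (g h))))) q)))
Step 4: ((\c.(\b.(\c.b))) ((\f.(\g.(\h.(f (g h))))) ((\f.(\g.(\h.((f h) (g h))))) q)))
Step 5: (\b.(\c.b))

Answer: (\b.(\c.b))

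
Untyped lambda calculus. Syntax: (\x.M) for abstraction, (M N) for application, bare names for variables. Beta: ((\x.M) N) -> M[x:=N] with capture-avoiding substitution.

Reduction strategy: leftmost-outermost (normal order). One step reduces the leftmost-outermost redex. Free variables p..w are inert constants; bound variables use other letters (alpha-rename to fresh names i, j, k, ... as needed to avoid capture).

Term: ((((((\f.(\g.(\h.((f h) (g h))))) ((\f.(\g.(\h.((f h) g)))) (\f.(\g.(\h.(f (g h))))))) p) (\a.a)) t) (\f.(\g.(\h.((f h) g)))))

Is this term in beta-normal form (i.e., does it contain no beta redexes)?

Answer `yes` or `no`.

Answer: no

Derivation:
Term: ((((((\f.(\g.(\h.((f h) (g h))))) ((\f.(\g.(\h.((f h) g)))) (\f.(\g.(\h.(f (g h))))))) p) (\a.a)) t) (\f.(\g.(\h.((f h) g)))))
Found 2 beta redex(es).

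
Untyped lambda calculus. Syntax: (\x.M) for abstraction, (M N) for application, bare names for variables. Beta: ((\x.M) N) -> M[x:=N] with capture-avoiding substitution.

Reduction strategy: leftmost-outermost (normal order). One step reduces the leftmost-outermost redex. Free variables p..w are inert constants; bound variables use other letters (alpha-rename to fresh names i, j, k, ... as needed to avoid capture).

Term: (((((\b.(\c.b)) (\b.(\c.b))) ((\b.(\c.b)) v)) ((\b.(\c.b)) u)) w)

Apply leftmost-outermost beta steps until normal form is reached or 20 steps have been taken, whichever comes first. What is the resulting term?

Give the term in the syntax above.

Step 0: (((((\b.(\c.b)) (\b.(\c.b))) ((\b.(\c.b)) v)) ((\b.(\c.b)) u)) w)
Step 1: ((((\c.(\b.(\c.b))) ((\b.(\c.b)) v)) ((\b.(\c.b)) u)) w)
Step 2: (((\b.(\c.b)) ((\b.(\c.b)) u)) w)
Step 3: ((\c.((\b.(\c.b)) u)) w)
Step 4: ((\b.(\c.b)) u)
Step 5: (\c.u)

Answer: (\c.u)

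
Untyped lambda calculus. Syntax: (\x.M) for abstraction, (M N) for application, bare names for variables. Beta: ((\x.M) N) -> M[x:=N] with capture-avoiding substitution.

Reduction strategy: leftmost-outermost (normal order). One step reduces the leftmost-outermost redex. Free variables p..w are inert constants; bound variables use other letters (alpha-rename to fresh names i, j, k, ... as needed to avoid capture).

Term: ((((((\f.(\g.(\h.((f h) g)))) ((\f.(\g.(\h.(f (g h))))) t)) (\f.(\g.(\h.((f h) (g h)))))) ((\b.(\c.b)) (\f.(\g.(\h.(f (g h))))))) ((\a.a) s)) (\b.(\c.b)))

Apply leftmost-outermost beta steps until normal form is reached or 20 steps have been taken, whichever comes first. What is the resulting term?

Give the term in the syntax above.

Step 0: ((((((\f.(\g.(\h.((f h) g)))) ((\f.(\g.(\h.(f (g h))))) t)) (\f.(\g.(\h.((f h) (g h)))))) ((\b.(\c.b)) (\f.(\g.(\h.(f (g h))))))) ((\a.a) s)) (\b.(\c.b)))
Step 1: (((((\g.(\h.((((\f.(\g.(\h.(f (g h))))) t) h) g))) (\f.(\g.(\h.((f h) (g h)))))) ((\b.(\c.b)) (\f.(\g.(\h.(f (g h))))))) ((\a.a) s)) (\b.(\c.b)))
Step 2: ((((\h.((((\f.(\g.(\h.(f (g h))))) t) h) (\f.(\g.(\h.((f h) (g h))))))) ((\b.(\c.b)) (\f.(\g.(\h.(f (g h))))))) ((\a.a) s)) (\b.(\c.b)))
Step 3: ((((((\f.(\g.(\h.(f (g h))))) t) ((\b.(\c.b)) (\f.(\g.(\h.(f (g h))))))) (\f.(\g.(\h.((f h) (g h)))))) ((\a.a) s)) (\b.(\c.b)))
Step 4: (((((\g.(\h.(t (g h)))) ((\b.(\c.b)) (\f.(\g.(\h.(f (g h))))))) (\f.(\g.(\h.((f h) (g h)))))) ((\a.a) s)) (\b.(\c.b)))
Step 5: ((((\h.(t (((\b.(\c.b)) (\f.(\g.(\h.(f (g h)))))) h))) (\f.(\g.(\h.((f h) (g h)))))) ((\a.a) s)) (\b.(\c.b)))
Step 6: (((t (((\b.(\c.b)) (\f.(\g.(\h.(f (g h)))))) (\f.(\g.(\h.((f h) (g h))))))) ((\a.a) s)) (\b.(\c.b)))
Step 7: (((t ((\c.(\f.(\g.(\h.(f (g h)))))) (\f.(\g.(\h.((f h) (g h))))))) ((\a.a) s)) (\b.(\c.b)))
Step 8: (((t (\f.(\g.(\h.(f (g h)))))) ((\a.a) s)) (\b.(\c.b)))
Step 9: (((t (\f.(\g.(\h.(f (g h)))))) s) (\b.(\c.b)))

Answer: (((t (\f.(\g.(\h.(f (g h)))))) s) (\b.(\c.b)))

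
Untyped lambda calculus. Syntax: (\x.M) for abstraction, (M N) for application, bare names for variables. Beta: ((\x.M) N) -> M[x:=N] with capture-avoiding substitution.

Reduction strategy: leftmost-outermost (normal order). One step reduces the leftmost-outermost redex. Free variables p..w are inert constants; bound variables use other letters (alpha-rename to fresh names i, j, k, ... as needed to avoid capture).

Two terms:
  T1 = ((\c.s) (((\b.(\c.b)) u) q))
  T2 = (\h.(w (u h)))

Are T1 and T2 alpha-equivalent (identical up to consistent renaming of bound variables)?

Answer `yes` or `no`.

Answer: no

Derivation:
Term 1: ((\c.s) (((\b.(\c.b)) u) q))
Term 2: (\h.(w (u h)))
Alpha-equivalence: compare structure up to binder renaming.
Result: False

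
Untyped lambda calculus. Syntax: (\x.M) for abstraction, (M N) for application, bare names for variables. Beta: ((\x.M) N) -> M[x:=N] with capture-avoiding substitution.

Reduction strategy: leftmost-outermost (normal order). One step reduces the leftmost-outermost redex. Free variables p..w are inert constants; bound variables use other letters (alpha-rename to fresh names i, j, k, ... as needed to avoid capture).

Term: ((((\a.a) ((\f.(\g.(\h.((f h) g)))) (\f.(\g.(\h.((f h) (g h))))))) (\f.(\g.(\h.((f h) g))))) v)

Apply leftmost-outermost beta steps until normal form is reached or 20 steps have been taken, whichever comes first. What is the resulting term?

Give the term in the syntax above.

Step 0: ((((\a.a) ((\f.(\g.(\h.((f h) g)))) (\f.(\g.(\h.((f h) (g h))))))) (\f.(\g.(\h.((f h) g))))) v)
Step 1: ((((\f.(\g.(\h.((f h) g)))) (\f.(\g.(\h.((f h) (g h)))))) (\f.(\g.(\h.((f h) g))))) v)
Step 2: (((\g.(\h.(((\f.(\g.(\h.((f h) (g h))))) h) g))) (\f.(\g.(\h.((f h) g))))) v)
Step 3: ((\h.(((\f.(\g.(\h.((f h) (g h))))) h) (\f.(\g.(\h.((f h) g)))))) v)
Step 4: (((\f.(\g.(\h.((f h) (g h))))) v) (\f.(\g.(\h.((f h) g)))))
Step 5: ((\g.(\h.((v h) (g h)))) (\f.(\g.(\h.((f h) g)))))
Step 6: (\h.((v h) ((\f.(\g.(\h.((f h) g)))) h)))
Step 7: (\h.((v h) (\g.(\i.((h i) g)))))

Answer: (\h.((v h) (\g.(\i.((h i) g)))))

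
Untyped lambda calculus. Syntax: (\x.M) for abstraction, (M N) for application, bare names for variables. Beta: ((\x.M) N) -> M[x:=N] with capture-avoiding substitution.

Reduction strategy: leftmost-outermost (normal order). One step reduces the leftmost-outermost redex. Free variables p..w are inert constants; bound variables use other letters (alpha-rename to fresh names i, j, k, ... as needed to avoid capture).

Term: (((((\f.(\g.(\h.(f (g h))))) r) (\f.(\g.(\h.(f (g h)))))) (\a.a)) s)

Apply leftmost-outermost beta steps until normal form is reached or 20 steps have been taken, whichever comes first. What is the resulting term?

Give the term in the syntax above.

Step 0: (((((\f.(\g.(\h.(f (g h))))) r) (\f.(\g.(\h.(f (g h)))))) (\a.a)) s)
Step 1: ((((\g.(\h.(r (g h)))) (\f.(\g.(\h.(f (g h)))))) (\a.a)) s)
Step 2: (((\h.(r ((\f.(\g.(\h.(f (g h))))) h))) (\a.a)) s)
Step 3: ((r ((\f.(\g.(\h.(f (g h))))) (\a.a))) s)
Step 4: ((r (\g.(\h.((\a.a) (g h))))) s)
Step 5: ((r (\g.(\h.(g h)))) s)

Answer: ((r (\g.(\h.(g h)))) s)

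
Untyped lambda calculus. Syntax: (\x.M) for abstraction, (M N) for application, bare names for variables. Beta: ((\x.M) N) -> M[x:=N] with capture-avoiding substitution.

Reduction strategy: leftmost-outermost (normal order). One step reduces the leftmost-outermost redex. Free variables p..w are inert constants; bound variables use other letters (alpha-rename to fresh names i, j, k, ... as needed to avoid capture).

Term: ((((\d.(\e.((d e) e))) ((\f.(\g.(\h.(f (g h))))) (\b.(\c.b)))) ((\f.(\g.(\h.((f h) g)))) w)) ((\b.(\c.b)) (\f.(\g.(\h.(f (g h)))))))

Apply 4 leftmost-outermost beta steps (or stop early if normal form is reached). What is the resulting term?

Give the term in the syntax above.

Answer: (((\h.((\b.(\c.b)) (((\f.(\g.(\h.((f h) g)))) w) h))) ((\f.(\g.(\h.((f h) g)))) w)) ((\b.(\c.b)) (\f.(\g.(\h.(f (g h)))))))

Derivation:
Step 0: ((((\d.(\e.((d e) e))) ((\f.(\g.(\h.(f (g h))))) (\b.(\c.b)))) ((\f.(\g.(\h.((f h) g)))) w)) ((\b.(\c.b)) (\f.(\g.(\h.(f (g h)))))))
Step 1: (((\e.((((\f.(\g.(\h.(f (g h))))) (\b.(\c.b))) e) e)) ((\f.(\g.(\h.((f h) g)))) w)) ((\b.(\c.b)) (\f.(\g.(\h.(f (g h)))))))
Step 2: (((((\f.(\g.(\h.(f (g h))))) (\b.(\c.b))) ((\f.(\g.(\h.((f h) g)))) w)) ((\f.(\g.(\h.((f h) g)))) w)) ((\b.(\c.b)) (\f.(\g.(\h.(f (g h)))))))
Step 3: ((((\g.(\h.((\b.(\c.b)) (g h)))) ((\f.(\g.(\h.((f h) g)))) w)) ((\f.(\g.(\h.((f h) g)))) w)) ((\b.(\c.b)) (\f.(\g.(\h.(f (g h)))))))
Step 4: (((\h.((\b.(\c.b)) (((\f.(\g.(\h.((f h) g)))) w) h))) ((\f.(\g.(\h.((f h) g)))) w)) ((\b.(\c.b)) (\f.(\g.(\h.(f (g h)))))))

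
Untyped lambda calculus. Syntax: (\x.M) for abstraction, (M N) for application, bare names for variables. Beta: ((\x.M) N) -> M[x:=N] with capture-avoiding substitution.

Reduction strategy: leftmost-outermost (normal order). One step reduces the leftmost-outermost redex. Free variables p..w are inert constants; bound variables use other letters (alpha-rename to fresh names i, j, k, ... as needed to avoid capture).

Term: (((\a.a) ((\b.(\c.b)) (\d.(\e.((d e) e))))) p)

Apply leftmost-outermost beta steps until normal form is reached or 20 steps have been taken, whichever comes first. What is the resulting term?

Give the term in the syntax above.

Answer: (\d.(\e.((d e) e)))

Derivation:
Step 0: (((\a.a) ((\b.(\c.b)) (\d.(\e.((d e) e))))) p)
Step 1: (((\b.(\c.b)) (\d.(\e.((d e) e)))) p)
Step 2: ((\c.(\d.(\e.((d e) e)))) p)
Step 3: (\d.(\e.((d e) e)))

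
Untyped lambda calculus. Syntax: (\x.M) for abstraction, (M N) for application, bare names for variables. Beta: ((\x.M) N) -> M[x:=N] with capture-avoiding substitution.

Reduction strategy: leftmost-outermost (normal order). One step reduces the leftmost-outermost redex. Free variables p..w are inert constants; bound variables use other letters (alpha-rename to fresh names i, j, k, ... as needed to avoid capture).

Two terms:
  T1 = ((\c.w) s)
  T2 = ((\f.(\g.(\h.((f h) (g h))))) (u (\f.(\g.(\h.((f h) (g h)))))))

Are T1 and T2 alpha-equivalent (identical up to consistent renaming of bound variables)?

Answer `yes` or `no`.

Answer: no

Derivation:
Term 1: ((\c.w) s)
Term 2: ((\f.(\g.(\h.((f h) (g h))))) (u (\f.(\g.(\h.((f h) (g h)))))))
Alpha-equivalence: compare structure up to binder renaming.
Result: False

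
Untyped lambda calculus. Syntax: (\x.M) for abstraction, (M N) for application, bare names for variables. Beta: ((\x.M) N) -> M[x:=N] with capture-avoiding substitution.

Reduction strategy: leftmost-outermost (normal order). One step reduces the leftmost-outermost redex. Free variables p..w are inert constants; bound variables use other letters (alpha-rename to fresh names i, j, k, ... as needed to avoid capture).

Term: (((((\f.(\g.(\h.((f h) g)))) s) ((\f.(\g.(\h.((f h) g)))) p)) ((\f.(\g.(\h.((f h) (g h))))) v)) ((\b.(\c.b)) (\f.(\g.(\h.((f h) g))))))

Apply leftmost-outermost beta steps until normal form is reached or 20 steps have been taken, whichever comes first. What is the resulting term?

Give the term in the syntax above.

Step 0: (((((\f.(\g.(\h.((f h) g)))) s) ((\f.(\g.(\h.((f h) g)))) p)) ((\f.(\g.(\h.((f h) (g h))))) v)) ((\b.(\c.b)) (\f.(\g.(\h.((f h) g))))))
Step 1: ((((\g.(\h.((s h) g))) ((\f.(\g.(\h.((f h) g)))) p)) ((\f.(\g.(\h.((f h) (g h))))) v)) ((\b.(\c.b)) (\f.(\g.(\h.((f h) g))))))
Step 2: (((\h.((s h) ((\f.(\g.(\h.((f h) g)))) p))) ((\f.(\g.(\h.((f h) (g h))))) v)) ((\b.(\c.b)) (\f.(\g.(\h.((f h) g))))))
Step 3: (((s ((\f.(\g.(\h.((f h) (g h))))) v)) ((\f.(\g.(\h.((f h) g)))) p)) ((\b.(\c.b)) (\f.(\g.(\h.((f h) g))))))
Step 4: (((s (\g.(\h.((v h) (g h))))) ((\f.(\g.(\h.((f h) g)))) p)) ((\b.(\c.b)) (\f.(\g.(\h.((f h) g))))))
Step 5: (((s (\g.(\h.((v h) (g h))))) (\g.(\h.((p h) g)))) ((\b.(\c.b)) (\f.(\g.(\h.((f h) g))))))
Step 6: (((s (\g.(\h.((v h) (g h))))) (\g.(\h.((p h) g)))) (\c.(\f.(\g.(\h.((f h) g))))))

Answer: (((s (\g.(\h.((v h) (g h))))) (\g.(\h.((p h) g)))) (\c.(\f.(\g.(\h.((f h) g))))))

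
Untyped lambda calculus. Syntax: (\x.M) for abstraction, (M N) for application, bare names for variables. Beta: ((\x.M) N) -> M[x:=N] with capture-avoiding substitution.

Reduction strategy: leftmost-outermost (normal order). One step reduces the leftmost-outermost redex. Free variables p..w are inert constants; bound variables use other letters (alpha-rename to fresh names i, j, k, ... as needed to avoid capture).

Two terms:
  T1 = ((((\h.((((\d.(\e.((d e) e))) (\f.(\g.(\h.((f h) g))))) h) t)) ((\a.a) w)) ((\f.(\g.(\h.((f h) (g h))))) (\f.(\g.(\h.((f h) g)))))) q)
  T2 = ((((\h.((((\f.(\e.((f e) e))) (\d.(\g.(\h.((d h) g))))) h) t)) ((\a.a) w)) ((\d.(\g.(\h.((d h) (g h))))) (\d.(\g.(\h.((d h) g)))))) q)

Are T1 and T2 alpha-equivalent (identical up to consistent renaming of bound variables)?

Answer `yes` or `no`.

Answer: yes

Derivation:
Term 1: ((((\h.((((\d.(\e.((d e) e))) (\f.(\g.(\h.((f h) g))))) h) t)) ((\a.a) w)) ((\f.(\g.(\h.((f h) (g h))))) (\f.(\g.(\h.((f h) g)))))) q)
Term 2: ((((\h.((((\f.(\e.((f e) e))) (\d.(\g.(\h.((d h) g))))) h) t)) ((\a.a) w)) ((\d.(\g.(\h.((d h) (g h))))) (\d.(\g.(\h.((d h) g)))))) q)
Alpha-equivalence: compare structure up to binder renaming.
Result: True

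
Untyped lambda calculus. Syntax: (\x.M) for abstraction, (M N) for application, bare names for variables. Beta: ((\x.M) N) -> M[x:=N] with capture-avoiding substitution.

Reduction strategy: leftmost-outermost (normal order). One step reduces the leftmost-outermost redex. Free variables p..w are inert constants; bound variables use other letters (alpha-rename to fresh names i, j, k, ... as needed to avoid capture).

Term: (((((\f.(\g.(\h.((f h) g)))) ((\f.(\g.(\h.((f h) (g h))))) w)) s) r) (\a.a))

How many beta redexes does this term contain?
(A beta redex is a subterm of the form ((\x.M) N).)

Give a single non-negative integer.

Answer: 2

Derivation:
Term: (((((\f.(\g.(\h.((f h) g)))) ((\f.(\g.(\h.((f h) (g h))))) w)) s) r) (\a.a))
  Redex: ((\f.(\g.(\h.((f h) g)))) ((\f.(\g.(\h.((f h) (g h))))) w))
  Redex: ((\f.(\g.(\h.((f h) (g h))))) w)
Total redexes: 2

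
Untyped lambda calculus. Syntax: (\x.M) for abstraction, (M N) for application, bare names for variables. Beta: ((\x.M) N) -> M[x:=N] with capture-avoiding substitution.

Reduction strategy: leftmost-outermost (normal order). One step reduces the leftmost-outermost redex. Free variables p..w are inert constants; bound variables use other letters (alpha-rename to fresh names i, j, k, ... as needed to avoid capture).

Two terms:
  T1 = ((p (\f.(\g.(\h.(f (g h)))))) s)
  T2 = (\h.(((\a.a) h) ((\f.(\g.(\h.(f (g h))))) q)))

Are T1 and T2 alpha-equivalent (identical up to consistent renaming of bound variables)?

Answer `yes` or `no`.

Term 1: ((p (\f.(\g.(\h.(f (g h)))))) s)
Term 2: (\h.(((\a.a) h) ((\f.(\g.(\h.(f (g h))))) q)))
Alpha-equivalence: compare structure up to binder renaming.
Result: False

Answer: no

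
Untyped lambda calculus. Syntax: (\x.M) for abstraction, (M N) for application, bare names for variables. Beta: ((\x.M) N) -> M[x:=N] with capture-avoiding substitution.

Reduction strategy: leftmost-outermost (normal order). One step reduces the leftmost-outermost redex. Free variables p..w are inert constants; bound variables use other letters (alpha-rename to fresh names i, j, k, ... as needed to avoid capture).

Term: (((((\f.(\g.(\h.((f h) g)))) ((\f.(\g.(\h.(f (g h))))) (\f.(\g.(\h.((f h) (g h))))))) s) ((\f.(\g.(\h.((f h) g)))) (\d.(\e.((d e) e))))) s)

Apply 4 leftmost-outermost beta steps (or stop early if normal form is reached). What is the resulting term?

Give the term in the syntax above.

Step 0: (((((\f.(\g.(\h.((f h) g)))) ((\f.(\g.(\h.(f (g h))))) (\f.(\g.(\h.((f h) (g h))))))) s) ((\f.(\g.(\h.((f h) g)))) (\d.(\e.((d e) e))))) s)
Step 1: ((((\g.(\h.((((\f.(\g.(\h.(f (g h))))) (\f.(\g.(\h.((f h) (g h)))))) h) g))) s) ((\f.(\g.(\h.((f h) g)))) (\d.(\e.((d e) e))))) s)
Step 2: (((\h.((((\f.(\g.(\h.(f (g h))))) (\f.(\g.(\h.((f h) (g h)))))) h) s)) ((\f.(\g.(\h.((f h) g)))) (\d.(\e.((d e) e))))) s)
Step 3: (((((\f.(\g.(\h.(f (g h))))) (\f.(\g.(\h.((f h) (g h)))))) ((\f.(\g.(\h.((f h) g)))) (\d.(\e.((d e) e))))) s) s)
Step 4: ((((\g.(\h.((\f.(\g.(\h.((f h) (g h))))) (g h)))) ((\f.(\g.(\h.((f h) g)))) (\d.(\e.((d e) e))))) s) s)

Answer: ((((\g.(\h.((\f.(\g.(\h.((f h) (g h))))) (g h)))) ((\f.(\g.(\h.((f h) g)))) (\d.(\e.((d e) e))))) s) s)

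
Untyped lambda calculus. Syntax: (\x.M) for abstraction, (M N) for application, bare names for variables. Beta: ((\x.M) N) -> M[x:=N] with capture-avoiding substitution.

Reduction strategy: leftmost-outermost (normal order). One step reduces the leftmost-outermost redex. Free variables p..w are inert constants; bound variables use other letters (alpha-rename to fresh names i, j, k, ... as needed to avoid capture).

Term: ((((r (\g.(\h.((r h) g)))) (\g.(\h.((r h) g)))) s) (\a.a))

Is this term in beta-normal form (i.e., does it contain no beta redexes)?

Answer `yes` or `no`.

Term: ((((r (\g.(\h.((r h) g)))) (\g.(\h.((r h) g)))) s) (\a.a))
No beta redexes found.

Answer: yes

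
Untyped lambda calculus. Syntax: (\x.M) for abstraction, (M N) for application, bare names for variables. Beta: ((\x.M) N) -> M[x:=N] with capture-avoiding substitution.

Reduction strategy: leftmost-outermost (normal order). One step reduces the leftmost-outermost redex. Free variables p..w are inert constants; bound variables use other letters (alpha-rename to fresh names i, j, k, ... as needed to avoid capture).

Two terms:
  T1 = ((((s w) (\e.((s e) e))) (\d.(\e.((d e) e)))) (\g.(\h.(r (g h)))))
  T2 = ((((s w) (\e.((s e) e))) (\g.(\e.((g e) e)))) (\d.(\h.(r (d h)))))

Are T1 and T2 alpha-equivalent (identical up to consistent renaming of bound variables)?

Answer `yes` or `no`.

Answer: yes

Derivation:
Term 1: ((((s w) (\e.((s e) e))) (\d.(\e.((d e) e)))) (\g.(\h.(r (g h)))))
Term 2: ((((s w) (\e.((s e) e))) (\g.(\e.((g e) e)))) (\d.(\h.(r (d h)))))
Alpha-equivalence: compare structure up to binder renaming.
Result: True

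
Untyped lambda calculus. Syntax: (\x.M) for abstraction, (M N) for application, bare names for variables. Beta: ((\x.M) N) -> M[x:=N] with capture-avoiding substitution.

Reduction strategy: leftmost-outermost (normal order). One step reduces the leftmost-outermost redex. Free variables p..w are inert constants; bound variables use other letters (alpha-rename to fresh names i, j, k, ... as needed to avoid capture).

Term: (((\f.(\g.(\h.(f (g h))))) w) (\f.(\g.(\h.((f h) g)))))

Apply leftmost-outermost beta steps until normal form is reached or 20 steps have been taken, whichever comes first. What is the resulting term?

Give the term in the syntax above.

Answer: (\h.(w (\g.(\i.((h i) g)))))

Derivation:
Step 0: (((\f.(\g.(\h.(f (g h))))) w) (\f.(\g.(\h.((f h) g)))))
Step 1: ((\g.(\h.(w (g h)))) (\f.(\g.(\h.((f h) g)))))
Step 2: (\h.(w ((\f.(\g.(\h.((f h) g)))) h)))
Step 3: (\h.(w (\g.(\i.((h i) g)))))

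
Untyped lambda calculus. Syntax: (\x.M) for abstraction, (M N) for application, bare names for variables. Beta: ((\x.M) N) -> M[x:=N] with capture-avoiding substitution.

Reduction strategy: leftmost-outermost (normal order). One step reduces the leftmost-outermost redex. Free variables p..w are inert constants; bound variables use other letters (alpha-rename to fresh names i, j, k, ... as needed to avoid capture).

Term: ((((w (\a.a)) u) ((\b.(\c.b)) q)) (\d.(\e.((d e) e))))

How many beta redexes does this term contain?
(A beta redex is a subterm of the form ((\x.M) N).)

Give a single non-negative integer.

Term: ((((w (\a.a)) u) ((\b.(\c.b)) q)) (\d.(\e.((d e) e))))
  Redex: ((\b.(\c.b)) q)
Total redexes: 1

Answer: 1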